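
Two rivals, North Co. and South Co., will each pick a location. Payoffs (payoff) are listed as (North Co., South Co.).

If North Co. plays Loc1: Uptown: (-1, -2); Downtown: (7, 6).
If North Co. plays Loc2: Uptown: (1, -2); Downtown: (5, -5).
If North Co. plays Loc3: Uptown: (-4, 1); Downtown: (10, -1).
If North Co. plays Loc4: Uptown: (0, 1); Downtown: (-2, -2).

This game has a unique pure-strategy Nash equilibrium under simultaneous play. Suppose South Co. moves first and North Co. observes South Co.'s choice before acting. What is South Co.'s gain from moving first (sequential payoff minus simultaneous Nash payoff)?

1

Work backward from North Co.'s decision.
- Uptown: BR = Loc2, leader payoff -2.
- Downtown: BR = Loc3, leader payoff -1.
South Co.'s induced payoffs are -2, -1, so South Co. commits to Downtown. Subgame-perfect outcome: (Loc3, Downtown) with payoffs (10, -1).
For the simultaneous game, intersect best replies.
North Co.'s best replies: Uptown→Loc2; Downtown→Loc3.
South Co.'s best replies: Loc1→Downtown; Loc2→Uptown; Loc3→Uptown; Loc4→Uptown.
Only (Loc2, Uptown) has each player best-responding; Nash payoffs (1, -2).
South Co.'s commitment gain: -1 − -2 = 1.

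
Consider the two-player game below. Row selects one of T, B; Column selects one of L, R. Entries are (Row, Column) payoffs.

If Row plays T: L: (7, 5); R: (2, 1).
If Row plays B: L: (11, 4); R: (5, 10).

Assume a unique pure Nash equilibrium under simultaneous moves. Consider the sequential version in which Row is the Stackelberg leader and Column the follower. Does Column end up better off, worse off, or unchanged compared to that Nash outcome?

worse off

Column best-responds to each possible Row move:
- T: Column compares 5, 1 and picks L; Row would get 7.
- B: Column compares 4, 10 and picks R; Row would get 5.
Row's induced payoffs are 7, 5, so Row commits to T. Subgame-perfect outcome: (T, L) with payoffs (7, 5).
Under simultaneous play:
Row's best replies: L→B; R→B.
Column's best replies: T→L; B→R.
The unique mutual best reply is (B, R), giving (5, 10).
Column earns 5 sequentially versus 10 at the Nash outcome: worse off.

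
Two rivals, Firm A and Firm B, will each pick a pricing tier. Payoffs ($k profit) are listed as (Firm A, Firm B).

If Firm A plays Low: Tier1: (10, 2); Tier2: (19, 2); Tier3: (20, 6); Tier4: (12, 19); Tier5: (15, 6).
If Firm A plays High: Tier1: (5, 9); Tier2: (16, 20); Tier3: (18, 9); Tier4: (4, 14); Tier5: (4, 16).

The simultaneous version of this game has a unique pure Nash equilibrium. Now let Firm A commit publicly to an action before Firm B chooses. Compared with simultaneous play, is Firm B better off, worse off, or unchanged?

better off

Firm B best-responds to each possible Firm A move:
- Low: Firm B compares 2, 2, 6, 19, 6 and picks Tier4; Firm A would get 12.
- High: Firm B compares 9, 20, 9, 14, 16 and picks Tier2; Firm A would get 16.
Among 12, 16, the best is 16 at High. Subgame-perfect outcome: (High, Tier2) with payoffs (16, 20).
Now find the simultaneous Nash equilibrium.
Firm A's best replies: Tier1→Low; Tier2→Low; Tier3→Low; Tier4→Low; Tier5→Low.
Firm B's best replies: Low→Tier4; High→Tier2.
The unique mutual best reply is (Low, Tier4), giving (12, 19).
Firm B earns 20 sequentially versus 19 at the Nash outcome: better off.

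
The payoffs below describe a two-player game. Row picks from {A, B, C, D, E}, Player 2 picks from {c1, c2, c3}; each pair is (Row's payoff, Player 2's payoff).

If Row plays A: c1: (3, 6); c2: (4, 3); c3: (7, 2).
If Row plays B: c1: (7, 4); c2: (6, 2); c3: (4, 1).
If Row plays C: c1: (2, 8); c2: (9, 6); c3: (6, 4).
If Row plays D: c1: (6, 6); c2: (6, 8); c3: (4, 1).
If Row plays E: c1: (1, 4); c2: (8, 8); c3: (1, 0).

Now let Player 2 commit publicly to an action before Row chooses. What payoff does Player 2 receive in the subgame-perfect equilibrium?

6

Solve by backward induction (Player 2 leads).
- c1: BR = B, leader payoff 4.
- c2: BR = C, leader payoff 6.
- c3: BR = A, leader payoff 2.
Among 4, 6, 2, the best is 6 at c2. Subgame-perfect outcome: (C, c2) with payoffs (9, 6).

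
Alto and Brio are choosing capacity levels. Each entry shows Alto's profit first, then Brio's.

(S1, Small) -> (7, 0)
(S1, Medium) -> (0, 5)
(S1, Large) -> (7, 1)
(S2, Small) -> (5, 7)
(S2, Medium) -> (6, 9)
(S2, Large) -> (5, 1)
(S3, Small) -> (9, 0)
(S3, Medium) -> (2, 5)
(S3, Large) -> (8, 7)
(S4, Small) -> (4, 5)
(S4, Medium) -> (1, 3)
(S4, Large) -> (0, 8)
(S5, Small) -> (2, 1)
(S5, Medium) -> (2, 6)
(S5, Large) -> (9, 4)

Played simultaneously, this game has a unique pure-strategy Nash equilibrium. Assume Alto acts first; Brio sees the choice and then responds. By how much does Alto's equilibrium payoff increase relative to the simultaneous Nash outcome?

2

Work backward from Brio's decision.
- S1: Brio compares 0, 5, 1 and picks Medium; Alto would get 0.
- S2: Brio compares 7, 9, 1 and picks Medium; Alto would get 6.
- S3: Brio compares 0, 5, 7 and picks Large; Alto would get 8.
- S4: Brio compares 5, 3, 8 and picks Large; Alto would get 0.
- S5: Brio compares 1, 6, 4 and picks Medium; Alto would get 2.
Among 0, 6, 8, 0, 2, the best is 8 at S3. Subgame-perfect outcome: (S3, Large) with payoffs (8, 7).
Now find the simultaneous Nash equilibrium.
Alto's best replies: Small→S3; Medium→S2; Large→S5.
Brio's best replies: S1→Medium; S2→Medium; S3→Large; S4→Large; S5→Medium.
Only (S2, Medium) has each player best-responding; Nash payoffs (6, 9).
Alto's commitment gain: 8 − 6 = 2.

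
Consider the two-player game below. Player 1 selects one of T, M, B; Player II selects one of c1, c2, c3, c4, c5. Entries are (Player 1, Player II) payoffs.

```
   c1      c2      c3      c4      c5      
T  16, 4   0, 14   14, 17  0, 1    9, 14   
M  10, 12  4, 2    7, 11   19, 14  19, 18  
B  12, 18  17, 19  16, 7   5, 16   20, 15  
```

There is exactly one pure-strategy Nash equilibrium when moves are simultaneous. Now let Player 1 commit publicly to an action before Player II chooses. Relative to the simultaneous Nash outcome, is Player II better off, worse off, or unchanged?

worse off

Player II best-responds to each possible Player 1 move:
- T → Player II plays c3 (best of 4, 14, 17, 1, 14); Player 1 gets 14.
- M → Player II plays c5 (best of 12, 2, 11, 14, 18); Player 1 gets 19.
- B → Player II plays c2 (best of 18, 19, 7, 16, 15); Player 1 gets 17.
Maximizing over 14, 19, 17, Player 1 chooses M. Subgame-perfect outcome: (M, c5) with payoffs (19, 18).
Now find the simultaneous Nash equilibrium.
Player 1's best replies: c1→T; c2→B; c3→B; c4→M; c5→B.
Player II's best replies: T→c3; M→c5; B→c2.
The unique mutual best reply is (B, c2), giving (17, 19).
Player II earns 18 sequentially versus 19 at the Nash outcome: worse off.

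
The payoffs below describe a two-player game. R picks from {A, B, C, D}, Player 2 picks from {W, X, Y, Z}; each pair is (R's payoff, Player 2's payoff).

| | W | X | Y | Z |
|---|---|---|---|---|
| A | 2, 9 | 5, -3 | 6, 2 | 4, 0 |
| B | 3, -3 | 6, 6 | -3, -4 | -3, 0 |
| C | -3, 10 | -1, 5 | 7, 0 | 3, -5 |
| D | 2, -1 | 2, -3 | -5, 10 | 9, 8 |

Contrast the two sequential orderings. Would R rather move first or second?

second

If R leads: Player 2's best replies are A→W, B→X, C→W, D→Y; R's induced payoffs 2, 6, -3, -5; outcome (B, X), payoffs (6, 6).
If Player 2 leads: R's best replies are W→B, X→B, Y→C, Z→D; Player 2's induced payoffs -3, 6, 0, 8; outcome (D, Z), payoffs (9, 8).
R gets 6 moving first and 9 moving second, so R prefers to move second.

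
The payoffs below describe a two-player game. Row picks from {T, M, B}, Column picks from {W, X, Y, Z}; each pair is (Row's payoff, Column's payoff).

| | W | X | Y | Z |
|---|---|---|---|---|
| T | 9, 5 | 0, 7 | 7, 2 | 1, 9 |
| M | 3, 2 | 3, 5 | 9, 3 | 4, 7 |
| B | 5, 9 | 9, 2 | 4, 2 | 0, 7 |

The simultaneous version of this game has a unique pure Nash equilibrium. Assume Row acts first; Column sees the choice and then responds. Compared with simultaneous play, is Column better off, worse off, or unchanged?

Solve by backward induction (Row leads).
- T: BR = Z, leader payoff 1.
- M: BR = Z, leader payoff 4.
- B: BR = W, leader payoff 5.
Among 1, 4, 5, the best is 5 at B. Subgame-perfect outcome: (B, W) with payoffs (5, 9).
Under simultaneous play:
Row's best replies: W→T; X→B; Y→M; Z→M.
Column's best replies: T→Z; M→Z; B→W.
Only (M, Z) has each player best-responding; Nash payoffs (4, 7).
Column earns 9 sequentially versus 7 at the Nash outcome: better off.

better off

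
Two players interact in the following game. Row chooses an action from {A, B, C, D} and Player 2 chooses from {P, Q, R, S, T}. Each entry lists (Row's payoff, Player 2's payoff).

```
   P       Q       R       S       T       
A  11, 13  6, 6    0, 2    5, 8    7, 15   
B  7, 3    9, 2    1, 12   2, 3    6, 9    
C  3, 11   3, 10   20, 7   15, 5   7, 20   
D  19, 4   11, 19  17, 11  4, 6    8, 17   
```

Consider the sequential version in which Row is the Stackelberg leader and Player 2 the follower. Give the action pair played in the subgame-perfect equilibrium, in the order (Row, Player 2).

(D, Q)

Solve by backward induction (Row leads).
- A → Player 2 plays T (best of 13, 6, 2, 8, 15); Row gets 7.
- B → Player 2 plays R (best of 3, 2, 12, 3, 9); Row gets 1.
- C → Player 2 plays T (best of 11, 10, 7, 5, 20); Row gets 7.
- D → Player 2 plays Q (best of 4, 19, 11, 6, 17); Row gets 11.
Among 7, 1, 7, 11, the best is 11 at D. Subgame-perfect outcome: (D, Q) with payoffs (11, 19).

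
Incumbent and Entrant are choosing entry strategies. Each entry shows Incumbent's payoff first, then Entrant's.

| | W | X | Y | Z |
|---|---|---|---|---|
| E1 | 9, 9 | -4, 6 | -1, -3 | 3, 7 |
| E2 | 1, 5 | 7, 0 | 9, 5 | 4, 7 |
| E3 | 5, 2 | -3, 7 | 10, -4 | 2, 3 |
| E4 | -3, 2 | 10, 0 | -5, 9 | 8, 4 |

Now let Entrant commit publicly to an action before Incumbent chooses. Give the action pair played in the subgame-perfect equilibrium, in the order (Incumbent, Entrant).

(E1, W)

Work backward from Incumbent's decision.
- W → Incumbent plays E1 (best of 9, 1, 5, -3); Entrant gets 9.
- X → Incumbent plays E4 (best of -4, 7, -3, 10); Entrant gets 0.
- Y → Incumbent plays E3 (best of -1, 9, 10, -5); Entrant gets -4.
- Z → Incumbent plays E4 (best of 3, 4, 2, 8); Entrant gets 4.
Entrant's induced payoffs are 9, 0, -4, 4, so Entrant commits to W. Subgame-perfect outcome: (E1, W) with payoffs (9, 9).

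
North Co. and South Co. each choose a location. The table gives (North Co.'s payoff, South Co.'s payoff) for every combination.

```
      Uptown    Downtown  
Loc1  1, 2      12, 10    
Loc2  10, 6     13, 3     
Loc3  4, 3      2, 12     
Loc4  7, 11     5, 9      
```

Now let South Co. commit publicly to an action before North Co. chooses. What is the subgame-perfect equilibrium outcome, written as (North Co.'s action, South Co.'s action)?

North Co. best-responds to each possible South Co. move:
- Uptown: North Co. compares 1, 10, 4, 7 and picks Loc2; South Co. would get 6.
- Downtown: North Co. compares 12, 13, 2, 5 and picks Loc2; South Co. would get 3.
Among 6, 3, the best is 6 at Uptown. Subgame-perfect outcome: (Loc2, Uptown) with payoffs (10, 6).

(Loc2, Uptown)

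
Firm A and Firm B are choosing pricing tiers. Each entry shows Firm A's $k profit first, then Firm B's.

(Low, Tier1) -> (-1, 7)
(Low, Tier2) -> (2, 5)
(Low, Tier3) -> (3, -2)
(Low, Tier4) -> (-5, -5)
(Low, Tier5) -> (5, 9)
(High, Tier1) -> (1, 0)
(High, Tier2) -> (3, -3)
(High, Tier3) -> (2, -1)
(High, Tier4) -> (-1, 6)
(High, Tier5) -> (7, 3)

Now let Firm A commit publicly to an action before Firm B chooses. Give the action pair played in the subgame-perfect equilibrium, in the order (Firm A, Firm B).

(Low, Tier5)

Backward induction with Firm A moving first.
- Low → Firm B plays Tier5 (best of 7, 5, -2, -5, 9); Firm A gets 5.
- High → Firm B plays Tier4 (best of 0, -3, -1, 6, 3); Firm A gets -1.
Among 5, -1, the best is 5 at Low. Subgame-perfect outcome: (Low, Tier5) with payoffs (5, 9).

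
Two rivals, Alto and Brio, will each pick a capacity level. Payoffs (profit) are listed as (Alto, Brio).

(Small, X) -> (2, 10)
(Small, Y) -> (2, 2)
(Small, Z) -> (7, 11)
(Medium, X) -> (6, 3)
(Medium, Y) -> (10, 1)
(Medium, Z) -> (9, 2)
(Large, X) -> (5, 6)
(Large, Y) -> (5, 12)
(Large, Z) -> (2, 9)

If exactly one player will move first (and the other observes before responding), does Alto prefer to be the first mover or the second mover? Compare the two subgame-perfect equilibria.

first

If Alto leads: Brio's best replies are Small→Z, Medium→X, Large→Y; Alto's induced payoffs 7, 6, 5; outcome (Small, Z), payoffs (7, 11).
If Brio leads: Alto's best replies are X→Medium, Y→Medium, Z→Medium; Brio's induced payoffs 3, 1, 2; outcome (Medium, X), payoffs (6, 3).
Alto gets 7 moving first and 6 moving second, so Alto prefers to move first.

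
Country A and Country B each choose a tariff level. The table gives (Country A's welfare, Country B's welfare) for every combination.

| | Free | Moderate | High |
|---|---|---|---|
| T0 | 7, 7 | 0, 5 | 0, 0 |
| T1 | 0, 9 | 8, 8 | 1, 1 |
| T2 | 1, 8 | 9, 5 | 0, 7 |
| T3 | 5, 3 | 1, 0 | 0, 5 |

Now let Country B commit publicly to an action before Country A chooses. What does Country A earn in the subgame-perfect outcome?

Country A best-responds to each possible Country B move:
- Free → Country A plays T0 (best of 7, 0, 1, 5); Country B gets 7.
- Moderate → Country A plays T2 (best of 0, 8, 9, 1); Country B gets 5.
- High → Country A plays T1 (best of 0, 1, 0, 0); Country B gets 1.
Country B's induced payoffs are 7, 5, 1, so Country B commits to Free. Subgame-perfect outcome: (T0, Free) with payoffs (7, 7).

7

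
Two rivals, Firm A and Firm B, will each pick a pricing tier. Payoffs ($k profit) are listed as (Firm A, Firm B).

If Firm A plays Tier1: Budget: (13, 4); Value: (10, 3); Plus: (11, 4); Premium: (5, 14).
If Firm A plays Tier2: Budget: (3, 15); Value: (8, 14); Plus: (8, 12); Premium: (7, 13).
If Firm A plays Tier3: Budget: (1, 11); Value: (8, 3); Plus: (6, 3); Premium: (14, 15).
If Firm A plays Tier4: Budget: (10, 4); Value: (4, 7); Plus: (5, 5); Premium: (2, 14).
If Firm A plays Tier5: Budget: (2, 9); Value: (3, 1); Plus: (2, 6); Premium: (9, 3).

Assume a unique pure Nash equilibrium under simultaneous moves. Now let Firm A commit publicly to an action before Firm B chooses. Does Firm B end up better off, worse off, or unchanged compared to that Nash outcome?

unchanged

Firm B best-responds to each possible Firm A move:
- Tier1: Firm B compares 4, 3, 4, 14 and picks Premium; Firm A would get 5.
- Tier2: Firm B compares 15, 14, 12, 13 and picks Budget; Firm A would get 3.
- Tier3: Firm B compares 11, 3, 3, 15 and picks Premium; Firm A would get 14.
- Tier4: Firm B compares 4, 7, 5, 14 and picks Premium; Firm A would get 2.
- Tier5: Firm B compares 9, 1, 6, 3 and picks Budget; Firm A would get 2.
Among 5, 3, 14, 2, 2, the best is 14 at Tier3. Subgame-perfect outcome: (Tier3, Premium) with payoffs (14, 15).
Now find the simultaneous Nash equilibrium.
Firm A's best replies: Budget→Tier1; Value→Tier1; Plus→Tier1; Premium→Tier3.
Firm B's best replies: Tier1→Premium; Tier2→Budget; Tier3→Premium; Tier4→Premium; Tier5→Budget.
Only (Tier3, Premium) has each player best-responding; Nash payoffs (14, 15).
Firm B earns 15 sequentially versus 15 at the Nash outcome: unchanged.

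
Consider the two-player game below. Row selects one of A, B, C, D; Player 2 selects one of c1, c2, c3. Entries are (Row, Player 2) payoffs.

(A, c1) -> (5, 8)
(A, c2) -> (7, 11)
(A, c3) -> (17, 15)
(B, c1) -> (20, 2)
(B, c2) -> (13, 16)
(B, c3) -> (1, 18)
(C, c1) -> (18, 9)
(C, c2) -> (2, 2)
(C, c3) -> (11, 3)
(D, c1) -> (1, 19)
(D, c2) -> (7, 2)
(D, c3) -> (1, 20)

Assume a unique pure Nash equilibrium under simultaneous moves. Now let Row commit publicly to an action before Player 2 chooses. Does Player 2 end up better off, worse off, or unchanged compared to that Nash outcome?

Player 2 best-responds to each possible Row move:
- A: BR = c3, leader payoff 17.
- B: BR = c3, leader payoff 1.
- C: BR = c1, leader payoff 18.
- D: BR = c3, leader payoff 1.
Maximizing over 17, 1, 18, 1, Row chooses C. Subgame-perfect outcome: (C, c1) with payoffs (18, 9).
Now find the simultaneous Nash equilibrium.
Row's best replies: c1→B; c2→B; c3→A.
Player 2's best replies: A→c3; B→c3; C→c1; D→c3.
Only (A, c3) has each player best-responding; Nash payoffs (17, 15).
Player 2 earns 9 sequentially versus 15 at the Nash outcome: worse off.

worse off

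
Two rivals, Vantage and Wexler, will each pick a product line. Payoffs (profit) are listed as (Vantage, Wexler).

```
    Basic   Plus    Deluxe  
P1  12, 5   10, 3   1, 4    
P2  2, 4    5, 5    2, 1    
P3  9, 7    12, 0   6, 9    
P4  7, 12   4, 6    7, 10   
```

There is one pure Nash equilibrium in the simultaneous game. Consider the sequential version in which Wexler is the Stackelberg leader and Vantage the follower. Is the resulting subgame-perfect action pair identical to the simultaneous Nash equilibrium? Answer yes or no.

Work backward from Vantage's decision.
- Basic → Vantage plays P1 (best of 12, 2, 9, 7); Wexler gets 5.
- Plus → Vantage plays P3 (best of 10, 5, 12, 4); Wexler gets 0.
- Deluxe → Vantage plays P4 (best of 1, 2, 6, 7); Wexler gets 10.
Maximizing over 5, 0, 10, Wexler chooses Deluxe. Subgame-perfect outcome: (P4, Deluxe) with payoffs (7, 10).
For the simultaneous game, intersect best replies.
Vantage's best replies: Basic→P1; Plus→P3; Deluxe→P4.
Wexler's best replies: P1→Basic; P2→Plus; P3→Deluxe; P4→Basic.
Only (P1, Basic) has each player best-responding; Nash payoffs (12, 5).
Sequential outcome (P4, Deluxe) differs from the Nash profile (P1, Basic).

no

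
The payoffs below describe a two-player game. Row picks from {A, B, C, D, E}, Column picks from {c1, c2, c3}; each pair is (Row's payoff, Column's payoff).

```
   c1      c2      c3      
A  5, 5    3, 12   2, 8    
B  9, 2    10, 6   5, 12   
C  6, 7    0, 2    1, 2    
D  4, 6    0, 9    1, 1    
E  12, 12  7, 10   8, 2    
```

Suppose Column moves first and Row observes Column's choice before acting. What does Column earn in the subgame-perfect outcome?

Backward induction with Column moving first.
- c1: BR = E, leader payoff 12.
- c2: BR = B, leader payoff 6.
- c3: BR = E, leader payoff 2.
Among 12, 6, 2, the best is 12 at c1. Subgame-perfect outcome: (E, c1) with payoffs (12, 12).

12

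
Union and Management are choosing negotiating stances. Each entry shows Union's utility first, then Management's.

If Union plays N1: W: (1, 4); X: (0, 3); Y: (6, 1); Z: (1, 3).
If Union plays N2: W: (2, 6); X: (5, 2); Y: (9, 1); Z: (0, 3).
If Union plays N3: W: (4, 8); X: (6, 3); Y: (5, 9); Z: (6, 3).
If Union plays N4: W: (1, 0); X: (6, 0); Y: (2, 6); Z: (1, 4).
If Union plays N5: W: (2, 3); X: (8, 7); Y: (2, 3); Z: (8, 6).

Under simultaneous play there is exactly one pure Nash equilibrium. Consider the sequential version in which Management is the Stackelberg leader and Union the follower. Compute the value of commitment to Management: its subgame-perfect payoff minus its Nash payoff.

1

Union best-responds to each possible Management move:
- W → Union plays N3 (best of 1, 2, 4, 1, 2); Management gets 8.
- X → Union plays N5 (best of 0, 5, 6, 6, 8); Management gets 7.
- Y → Union plays N2 (best of 6, 9, 5, 2, 2); Management gets 1.
- Z → Union plays N5 (best of 1, 0, 6, 1, 8); Management gets 6.
Management's induced payoffs are 8, 7, 1, 6, so Management commits to W. Subgame-perfect outcome: (N3, W) with payoffs (4, 8).
Under simultaneous play:
Union's best replies: W→N3; X→N5; Y→N2; Z→N5.
Management's best replies: N1→W; N2→W; N3→Y; N4→Y; N5→X.
The unique mutual best reply is (N5, X), giving (8, 7).
Management's commitment gain: 8 − 7 = 1.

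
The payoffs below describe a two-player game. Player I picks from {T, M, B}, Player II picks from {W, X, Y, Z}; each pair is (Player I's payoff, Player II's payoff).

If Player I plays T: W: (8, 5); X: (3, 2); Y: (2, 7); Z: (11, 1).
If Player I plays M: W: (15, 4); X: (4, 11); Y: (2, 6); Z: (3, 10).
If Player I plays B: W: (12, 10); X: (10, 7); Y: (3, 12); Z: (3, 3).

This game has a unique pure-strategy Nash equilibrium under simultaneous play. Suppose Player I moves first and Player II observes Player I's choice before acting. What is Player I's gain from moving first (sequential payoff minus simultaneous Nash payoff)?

Backward induction with Player I moving first.
- T: Player II compares 5, 2, 7, 1 and picks Y; Player I would get 2.
- M: Player II compares 4, 11, 6, 10 and picks X; Player I would get 4.
- B: Player II compares 10, 7, 12, 3 and picks Y; Player I would get 3.
Maximizing over 2, 4, 3, Player I chooses M. Subgame-perfect outcome: (M, X) with payoffs (4, 11).
For the simultaneous game, intersect best replies.
Player I's best replies: W→M; X→B; Y→B; Z→T.
Player II's best replies: T→Y; M→X; B→Y.
The unique mutual best reply is (B, Y), giving (3, 12).
Player I's commitment gain: 4 − 3 = 1.

1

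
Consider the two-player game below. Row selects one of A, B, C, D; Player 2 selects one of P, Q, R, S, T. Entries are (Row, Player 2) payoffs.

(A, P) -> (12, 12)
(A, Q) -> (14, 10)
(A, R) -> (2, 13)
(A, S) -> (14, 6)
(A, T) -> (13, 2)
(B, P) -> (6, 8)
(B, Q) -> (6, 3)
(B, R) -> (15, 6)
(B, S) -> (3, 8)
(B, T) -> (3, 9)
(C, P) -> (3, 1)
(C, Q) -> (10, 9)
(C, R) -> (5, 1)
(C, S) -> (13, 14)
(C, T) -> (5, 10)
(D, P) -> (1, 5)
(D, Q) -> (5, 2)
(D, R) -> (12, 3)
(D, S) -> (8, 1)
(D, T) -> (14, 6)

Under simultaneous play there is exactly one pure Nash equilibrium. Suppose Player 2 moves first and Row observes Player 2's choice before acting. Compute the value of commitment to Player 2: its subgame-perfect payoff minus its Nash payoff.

6

Backward induction with Player 2 moving first.
- P: Row compares 12, 6, 3, 1 and picks A; Player 2 would get 12.
- Q: Row compares 14, 6, 10, 5 and picks A; Player 2 would get 10.
- R: Row compares 2, 15, 5, 12 and picks B; Player 2 would get 6.
- S: Row compares 14, 3, 13, 8 and picks A; Player 2 would get 6.
- T: Row compares 13, 3, 5, 14 and picks D; Player 2 would get 6.
Player 2's induced payoffs are 12, 10, 6, 6, 6, so Player 2 commits to P. Subgame-perfect outcome: (A, P) with payoffs (12, 12).
For the simultaneous game, intersect best replies.
Row's best replies: P→A; Q→A; R→B; S→A; T→D.
Player 2's best replies: A→R; B→T; C→S; D→T.
The unique mutual best reply is (D, T), giving (14, 6).
Player 2's commitment gain: 12 − 6 = 6.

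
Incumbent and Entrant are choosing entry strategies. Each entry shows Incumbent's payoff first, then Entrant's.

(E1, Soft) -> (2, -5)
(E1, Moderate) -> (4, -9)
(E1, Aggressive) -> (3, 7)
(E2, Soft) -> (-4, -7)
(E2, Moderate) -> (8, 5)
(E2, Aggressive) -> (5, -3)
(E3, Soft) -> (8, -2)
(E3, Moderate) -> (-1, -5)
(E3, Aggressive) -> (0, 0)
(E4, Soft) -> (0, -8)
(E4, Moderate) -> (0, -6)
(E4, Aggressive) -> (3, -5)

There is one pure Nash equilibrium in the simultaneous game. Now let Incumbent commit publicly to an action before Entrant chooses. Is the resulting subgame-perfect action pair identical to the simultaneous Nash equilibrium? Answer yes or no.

yes

Solve by backward induction (Incumbent leads).
- E1: BR = Aggressive, leader payoff 3.
- E2: BR = Moderate, leader payoff 8.
- E3: BR = Aggressive, leader payoff 0.
- E4: BR = Aggressive, leader payoff 3.
Incumbent's induced payoffs are 3, 8, 0, 3, so Incumbent commits to E2. Subgame-perfect outcome: (E2, Moderate) with payoffs (8, 5).
Now find the simultaneous Nash equilibrium.
Incumbent's best replies: Soft→E3; Moderate→E2; Aggressive→E2.
Entrant's best replies: E1→Aggressive; E2→Moderate; E3→Aggressive; E4→Aggressive.
The unique mutual best reply is (E2, Moderate), giving (8, 5).
Sequential outcome (E2, Moderate) coincides with the Nash profile (E2, Moderate).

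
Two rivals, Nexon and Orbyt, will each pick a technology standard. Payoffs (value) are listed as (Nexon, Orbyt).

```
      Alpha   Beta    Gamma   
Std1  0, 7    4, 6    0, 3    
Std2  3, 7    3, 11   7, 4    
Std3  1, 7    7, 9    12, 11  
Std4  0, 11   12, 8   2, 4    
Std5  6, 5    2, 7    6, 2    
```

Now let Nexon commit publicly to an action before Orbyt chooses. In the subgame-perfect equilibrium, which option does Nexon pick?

Work backward from Orbyt's decision.
- Std1 → Orbyt plays Alpha (best of 7, 6, 3); Nexon gets 0.
- Std2 → Orbyt plays Beta (best of 7, 11, 4); Nexon gets 3.
- Std3 → Orbyt plays Gamma (best of 7, 9, 11); Nexon gets 12.
- Std4 → Orbyt plays Alpha (best of 11, 8, 4); Nexon gets 0.
- Std5 → Orbyt plays Beta (best of 5, 7, 2); Nexon gets 2.
Nexon's induced payoffs are 0, 3, 12, 0, 2, so Nexon commits to Std3. Subgame-perfect outcome: (Std3, Gamma) with payoffs (12, 11).

Std3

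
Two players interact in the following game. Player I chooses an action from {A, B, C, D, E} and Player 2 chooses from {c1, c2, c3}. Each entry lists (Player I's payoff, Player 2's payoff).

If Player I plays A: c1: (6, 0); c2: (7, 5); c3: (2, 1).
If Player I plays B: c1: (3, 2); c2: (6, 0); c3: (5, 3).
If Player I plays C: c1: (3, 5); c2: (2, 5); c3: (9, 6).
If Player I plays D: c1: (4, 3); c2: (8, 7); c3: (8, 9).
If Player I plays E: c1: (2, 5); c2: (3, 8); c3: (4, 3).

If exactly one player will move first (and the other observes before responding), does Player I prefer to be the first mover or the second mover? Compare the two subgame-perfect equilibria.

first

If Player I leads: Player 2's best replies are A→c2, B→c3, C→c3, D→c3, E→c2; Player I's induced payoffs 7, 5, 9, 8, 3; outcome (C, c3), payoffs (9, 6).
If Player 2 leads: Player I's best replies are c1→A, c2→D, c3→C; Player 2's induced payoffs 0, 7, 6; outcome (D, c2), payoffs (8, 7).
Player I gets 9 moving first and 8 moving second, so Player I prefers to move first.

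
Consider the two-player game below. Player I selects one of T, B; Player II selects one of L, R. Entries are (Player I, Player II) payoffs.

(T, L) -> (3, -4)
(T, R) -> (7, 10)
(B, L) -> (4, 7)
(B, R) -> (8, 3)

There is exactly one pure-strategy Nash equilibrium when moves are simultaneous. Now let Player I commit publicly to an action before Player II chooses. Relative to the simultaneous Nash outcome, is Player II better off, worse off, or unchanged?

Backward induction with Player I moving first.
- T → Player II plays R (best of -4, 10); Player I gets 7.
- B → Player II plays L (best of 7, 3); Player I gets 4.
Among 7, 4, the best is 7 at T. Subgame-perfect outcome: (T, R) with payoffs (7, 10).
For the simultaneous game, intersect best replies.
Player I's best replies: L→B; R→B.
Player II's best replies: T→R; B→L.
Only (B, L) has each player best-responding; Nash payoffs (4, 7).
Player II earns 10 sequentially versus 7 at the Nash outcome: better off.

better off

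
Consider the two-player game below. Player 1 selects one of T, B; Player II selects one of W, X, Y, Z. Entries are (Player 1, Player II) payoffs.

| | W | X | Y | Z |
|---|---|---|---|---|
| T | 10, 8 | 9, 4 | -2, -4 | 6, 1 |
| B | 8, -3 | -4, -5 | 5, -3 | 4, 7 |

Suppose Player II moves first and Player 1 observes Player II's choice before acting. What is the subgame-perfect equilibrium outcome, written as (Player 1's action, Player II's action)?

(T, W)

Backward induction with Player II moving first.
- W: BR = T, leader payoff 8.
- X: BR = T, leader payoff 4.
- Y: BR = B, leader payoff -3.
- Z: BR = T, leader payoff 1.
Player II's induced payoffs are 8, 4, -3, 1, so Player II commits to W. Subgame-perfect outcome: (T, W) with payoffs (10, 8).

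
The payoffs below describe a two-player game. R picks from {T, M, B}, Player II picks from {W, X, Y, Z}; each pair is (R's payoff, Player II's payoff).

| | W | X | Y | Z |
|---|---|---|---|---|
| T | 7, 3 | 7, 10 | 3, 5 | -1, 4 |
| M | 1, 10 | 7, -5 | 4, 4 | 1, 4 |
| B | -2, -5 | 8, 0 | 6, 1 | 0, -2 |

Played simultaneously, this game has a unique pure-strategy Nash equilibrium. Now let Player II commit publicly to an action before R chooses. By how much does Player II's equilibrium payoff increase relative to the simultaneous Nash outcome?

3

Backward induction with Player II moving first.
- W: BR = T, leader payoff 3.
- X: BR = B, leader payoff 0.
- Y: BR = B, leader payoff 1.
- Z: BR = M, leader payoff 4.
Among 3, 0, 1, 4, the best is 4 at Z. Subgame-perfect outcome: (M, Z) with payoffs (1, 4).
Under simultaneous play:
R's best replies: W→T; X→B; Y→B; Z→M.
Player II's best replies: T→X; M→W; B→Y.
Only (B, Y) has each player best-responding; Nash payoffs (6, 1).
Player II's commitment gain: 4 − 1 = 3.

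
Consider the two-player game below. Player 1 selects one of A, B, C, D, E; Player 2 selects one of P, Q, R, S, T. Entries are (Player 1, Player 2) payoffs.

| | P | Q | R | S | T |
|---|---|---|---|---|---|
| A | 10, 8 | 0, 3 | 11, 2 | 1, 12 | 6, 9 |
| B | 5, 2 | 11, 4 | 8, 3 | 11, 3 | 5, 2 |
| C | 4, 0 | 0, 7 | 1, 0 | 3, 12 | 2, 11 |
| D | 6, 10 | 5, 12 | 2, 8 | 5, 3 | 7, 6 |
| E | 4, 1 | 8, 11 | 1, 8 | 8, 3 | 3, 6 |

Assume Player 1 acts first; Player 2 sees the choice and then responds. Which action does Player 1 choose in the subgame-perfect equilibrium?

Work backward from Player 2's decision.
- A: BR = S, leader payoff 1.
- B: BR = Q, leader payoff 11.
- C: BR = S, leader payoff 3.
- D: BR = Q, leader payoff 5.
- E: BR = Q, leader payoff 8.
Among 1, 11, 3, 5, 8, the best is 11 at B. Subgame-perfect outcome: (B, Q) with payoffs (11, 4).

B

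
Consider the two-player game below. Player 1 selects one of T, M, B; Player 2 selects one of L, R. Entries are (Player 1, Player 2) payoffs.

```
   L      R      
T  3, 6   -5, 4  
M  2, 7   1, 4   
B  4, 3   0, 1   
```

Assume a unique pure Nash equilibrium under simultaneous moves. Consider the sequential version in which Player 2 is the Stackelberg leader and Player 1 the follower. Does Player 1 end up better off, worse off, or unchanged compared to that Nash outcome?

worse off

Work backward from Player 1's decision.
- L: BR = B, leader payoff 3.
- R: BR = M, leader payoff 4.
Maximizing over 3, 4, Player 2 chooses R. Subgame-perfect outcome: (M, R) with payoffs (1, 4).
Now find the simultaneous Nash equilibrium.
Player 1's best replies: L→B; R→M.
Player 2's best replies: T→L; M→L; B→L.
The unique mutual best reply is (B, L), giving (4, 3).
Player 1 earns 1 sequentially versus 4 at the Nash outcome: worse off.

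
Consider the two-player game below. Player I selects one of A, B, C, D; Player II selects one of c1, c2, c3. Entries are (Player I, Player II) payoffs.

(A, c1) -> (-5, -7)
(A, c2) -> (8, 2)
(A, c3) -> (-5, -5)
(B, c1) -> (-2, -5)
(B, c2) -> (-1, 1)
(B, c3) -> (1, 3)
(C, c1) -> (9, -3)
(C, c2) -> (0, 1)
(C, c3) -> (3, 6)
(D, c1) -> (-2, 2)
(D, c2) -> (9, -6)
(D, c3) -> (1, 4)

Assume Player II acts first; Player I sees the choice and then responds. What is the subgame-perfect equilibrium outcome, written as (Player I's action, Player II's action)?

(C, c3)

Player I best-responds to each possible Player II move:
- c1: BR = C, leader payoff -3.
- c2: BR = D, leader payoff -6.
- c3: BR = C, leader payoff 6.
Maximizing over -3, -6, 6, Player II chooses c3. Subgame-perfect outcome: (C, c3) with payoffs (3, 6).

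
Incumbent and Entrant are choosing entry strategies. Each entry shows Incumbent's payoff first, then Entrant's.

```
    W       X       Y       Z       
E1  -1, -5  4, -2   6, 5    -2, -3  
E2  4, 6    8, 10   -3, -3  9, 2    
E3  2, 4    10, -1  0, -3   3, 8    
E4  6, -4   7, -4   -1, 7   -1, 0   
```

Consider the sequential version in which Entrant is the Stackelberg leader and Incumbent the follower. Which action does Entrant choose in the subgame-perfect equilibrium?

Work backward from Incumbent's decision.
- W → Incumbent plays E4 (best of -1, 4, 2, 6); Entrant gets -4.
- X → Incumbent plays E3 (best of 4, 8, 10, 7); Entrant gets -1.
- Y → Incumbent plays E1 (best of 6, -3, 0, -1); Entrant gets 5.
- Z → Incumbent plays E2 (best of -2, 9, 3, -1); Entrant gets 2.
Maximizing over -4, -1, 5, 2, Entrant chooses Y. Subgame-perfect outcome: (E1, Y) with payoffs (6, 5).

Y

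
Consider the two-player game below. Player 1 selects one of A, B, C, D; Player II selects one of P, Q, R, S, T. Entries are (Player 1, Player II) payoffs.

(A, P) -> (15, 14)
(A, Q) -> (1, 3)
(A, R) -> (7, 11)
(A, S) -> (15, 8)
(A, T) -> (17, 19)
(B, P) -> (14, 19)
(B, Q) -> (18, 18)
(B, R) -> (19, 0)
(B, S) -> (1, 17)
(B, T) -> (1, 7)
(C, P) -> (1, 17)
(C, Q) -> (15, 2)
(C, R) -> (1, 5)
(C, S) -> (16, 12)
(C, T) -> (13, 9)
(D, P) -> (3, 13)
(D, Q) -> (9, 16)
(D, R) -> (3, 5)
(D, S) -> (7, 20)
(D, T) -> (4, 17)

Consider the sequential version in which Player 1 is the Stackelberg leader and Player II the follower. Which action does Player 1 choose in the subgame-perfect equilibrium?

A

Work backward from Player II's decision.
- A: Player II compares 14, 3, 11, 8, 19 and picks T; Player 1 would get 17.
- B: Player II compares 19, 18, 0, 17, 7 and picks P; Player 1 would get 14.
- C: Player II compares 17, 2, 5, 12, 9 and picks P; Player 1 would get 1.
- D: Player II compares 13, 16, 5, 20, 17 and picks S; Player 1 would get 7.
Player 1's induced payoffs are 17, 14, 1, 7, so Player 1 commits to A. Subgame-perfect outcome: (A, T) with payoffs (17, 19).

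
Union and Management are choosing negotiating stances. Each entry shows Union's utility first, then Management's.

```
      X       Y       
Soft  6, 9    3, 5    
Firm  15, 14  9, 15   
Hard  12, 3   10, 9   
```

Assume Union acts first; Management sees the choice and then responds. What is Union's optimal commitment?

Hard

Backward induction with Union moving first.
- Soft: Management compares 9, 5 and picks X; Union would get 6.
- Firm: Management compares 14, 15 and picks Y; Union would get 9.
- Hard: Management compares 3, 9 and picks Y; Union would get 10.
Union's induced payoffs are 6, 9, 10, so Union commits to Hard. Subgame-perfect outcome: (Hard, Y) with payoffs (10, 9).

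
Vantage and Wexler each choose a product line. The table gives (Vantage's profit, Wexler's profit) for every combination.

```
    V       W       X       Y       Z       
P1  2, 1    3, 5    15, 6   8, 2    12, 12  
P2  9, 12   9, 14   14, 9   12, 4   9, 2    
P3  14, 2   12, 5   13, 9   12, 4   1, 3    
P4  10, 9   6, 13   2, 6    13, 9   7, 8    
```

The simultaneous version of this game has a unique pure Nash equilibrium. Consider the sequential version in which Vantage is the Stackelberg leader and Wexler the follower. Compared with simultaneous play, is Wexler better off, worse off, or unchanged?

Solve by backward induction (Vantage leads).
- P1: BR = Z, leader payoff 12.
- P2: BR = W, leader payoff 9.
- P3: BR = X, leader payoff 13.
- P4: BR = W, leader payoff 6.
Maximizing over 12, 9, 13, 6, Vantage chooses P3. Subgame-perfect outcome: (P3, X) with payoffs (13, 9).
Now find the simultaneous Nash equilibrium.
Vantage's best replies: V→P3; W→P3; X→P1; Y→P4; Z→P1.
Wexler's best replies: P1→Z; P2→W; P3→X; P4→W.
The unique mutual best reply is (P1, Z), giving (12, 12).
Wexler earns 9 sequentially versus 12 at the Nash outcome: worse off.

worse off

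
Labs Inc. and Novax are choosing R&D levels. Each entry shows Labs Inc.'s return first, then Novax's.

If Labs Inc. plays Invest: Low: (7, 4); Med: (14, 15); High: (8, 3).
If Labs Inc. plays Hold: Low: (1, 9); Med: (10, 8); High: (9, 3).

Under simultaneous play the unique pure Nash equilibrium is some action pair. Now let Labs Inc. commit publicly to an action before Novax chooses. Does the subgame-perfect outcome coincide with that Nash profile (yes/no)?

yes

Backward induction with Labs Inc. moving first.
- Invest: BR = Med, leader payoff 14.
- Hold: BR = Low, leader payoff 1.
Labs Inc.'s induced payoffs are 14, 1, so Labs Inc. commits to Invest. Subgame-perfect outcome: (Invest, Med) with payoffs (14, 15).
Now find the simultaneous Nash equilibrium.
Labs Inc.'s best replies: Low→Invest; Med→Invest; High→Hold.
Novax's best replies: Invest→Med; Hold→Low.
Only (Invest, Med) has each player best-responding; Nash payoffs (14, 15).
Sequential outcome (Invest, Med) coincides with the Nash profile (Invest, Med).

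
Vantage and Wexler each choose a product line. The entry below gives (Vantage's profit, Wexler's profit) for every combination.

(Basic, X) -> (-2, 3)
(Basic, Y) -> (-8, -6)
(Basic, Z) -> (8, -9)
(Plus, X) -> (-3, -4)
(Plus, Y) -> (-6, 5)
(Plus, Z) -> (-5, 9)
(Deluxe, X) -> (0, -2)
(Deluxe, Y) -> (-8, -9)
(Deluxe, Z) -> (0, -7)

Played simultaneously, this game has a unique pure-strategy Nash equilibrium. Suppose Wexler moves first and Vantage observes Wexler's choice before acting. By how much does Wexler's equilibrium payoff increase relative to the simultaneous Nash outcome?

7

Work backward from Vantage's decision.
- X: BR = Deluxe, leader payoff -2.
- Y: BR = Plus, leader payoff 5.
- Z: BR = Basic, leader payoff -9.
Maximizing over -2, 5, -9, Wexler chooses Y. Subgame-perfect outcome: (Plus, Y) with payoffs (-6, 5).
For the simultaneous game, intersect best replies.
Vantage's best replies: X→Deluxe; Y→Plus; Z→Basic.
Wexler's best replies: Basic→X; Plus→Z; Deluxe→X.
Only (Deluxe, X) has each player best-responding; Nash payoffs (0, -2).
Wexler's commitment gain: 5 − -2 = 7.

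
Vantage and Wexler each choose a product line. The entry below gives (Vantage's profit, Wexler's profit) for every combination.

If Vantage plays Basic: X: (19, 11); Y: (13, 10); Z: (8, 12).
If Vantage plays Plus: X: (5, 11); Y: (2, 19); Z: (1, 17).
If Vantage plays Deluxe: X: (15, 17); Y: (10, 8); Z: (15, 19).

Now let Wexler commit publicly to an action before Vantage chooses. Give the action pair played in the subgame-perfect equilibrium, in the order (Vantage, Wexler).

Solve by backward induction (Wexler leads).
- X → Vantage plays Basic (best of 19, 5, 15); Wexler gets 11.
- Y → Vantage plays Basic (best of 13, 2, 10); Wexler gets 10.
- Z → Vantage plays Deluxe (best of 8, 1, 15); Wexler gets 19.
Among 11, 10, 19, the best is 19 at Z. Subgame-perfect outcome: (Deluxe, Z) with payoffs (15, 19).

(Deluxe, Z)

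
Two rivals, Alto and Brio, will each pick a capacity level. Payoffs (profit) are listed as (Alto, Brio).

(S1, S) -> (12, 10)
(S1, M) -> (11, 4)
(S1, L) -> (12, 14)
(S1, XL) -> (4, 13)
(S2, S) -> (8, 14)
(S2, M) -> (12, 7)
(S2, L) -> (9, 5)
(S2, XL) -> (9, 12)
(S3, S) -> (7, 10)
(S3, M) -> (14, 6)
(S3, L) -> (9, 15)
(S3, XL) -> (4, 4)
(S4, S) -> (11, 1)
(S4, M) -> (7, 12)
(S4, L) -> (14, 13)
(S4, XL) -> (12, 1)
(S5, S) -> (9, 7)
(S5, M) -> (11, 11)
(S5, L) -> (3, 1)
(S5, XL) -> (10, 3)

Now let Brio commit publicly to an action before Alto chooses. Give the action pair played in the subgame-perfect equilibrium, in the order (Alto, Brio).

Solve by backward induction (Brio leads).
- S: Alto compares 12, 8, 7, 11, 9 and picks S1; Brio would get 10.
- M: Alto compares 11, 12, 14, 7, 11 and picks S3; Brio would get 6.
- L: Alto compares 12, 9, 9, 14, 3 and picks S4; Brio would get 13.
- XL: Alto compares 4, 9, 4, 12, 10 and picks S4; Brio would get 1.
Brio's induced payoffs are 10, 6, 13, 1, so Brio commits to L. Subgame-perfect outcome: (S4, L) with payoffs (14, 13).

(S4, L)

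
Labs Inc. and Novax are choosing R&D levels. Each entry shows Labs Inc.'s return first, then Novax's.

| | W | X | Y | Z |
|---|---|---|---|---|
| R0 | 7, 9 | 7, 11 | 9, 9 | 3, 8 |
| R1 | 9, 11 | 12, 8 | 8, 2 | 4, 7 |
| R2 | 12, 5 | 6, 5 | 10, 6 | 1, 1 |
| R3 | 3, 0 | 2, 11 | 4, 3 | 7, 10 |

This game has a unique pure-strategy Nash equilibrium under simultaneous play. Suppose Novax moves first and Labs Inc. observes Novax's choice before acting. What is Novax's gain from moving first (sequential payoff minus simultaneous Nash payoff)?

Solve by backward induction (Novax leads).
- W: BR = R2, leader payoff 5.
- X: BR = R1, leader payoff 8.
- Y: BR = R2, leader payoff 6.
- Z: BR = R3, leader payoff 10.
Novax's induced payoffs are 5, 8, 6, 10, so Novax commits to Z. Subgame-perfect outcome: (R3, Z) with payoffs (7, 10).
Now find the simultaneous Nash equilibrium.
Labs Inc.'s best replies: W→R2; X→R1; Y→R2; Z→R3.
Novax's best replies: R0→X; R1→W; R2→Y; R3→X.
The unique mutual best reply is (R2, Y), giving (10, 6).
Novax's commitment gain: 10 − 6 = 4.

4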